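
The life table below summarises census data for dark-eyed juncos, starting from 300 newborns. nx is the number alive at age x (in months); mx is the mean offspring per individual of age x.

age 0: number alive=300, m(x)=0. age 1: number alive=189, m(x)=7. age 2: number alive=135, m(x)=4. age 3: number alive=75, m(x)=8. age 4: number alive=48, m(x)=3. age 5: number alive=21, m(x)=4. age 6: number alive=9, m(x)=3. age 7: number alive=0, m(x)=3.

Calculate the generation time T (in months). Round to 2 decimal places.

1.97

lx = nx/n0 = nx/300: 1, 0.63, 0.45, 0.25, 0.16, 0.07, 0.03, 0
lx·mx: 0, 4.41, 1.8, 2, 0.48, 0.28, 0.09, 0 → R0 = 9.06
x·lx·mx: 0, 4.41, 3.6, 6, 1.92, 1.4, 0.54, 0 → Σ = 17.87
T = 17.87 / 9.06 = 1.972406… → 1.97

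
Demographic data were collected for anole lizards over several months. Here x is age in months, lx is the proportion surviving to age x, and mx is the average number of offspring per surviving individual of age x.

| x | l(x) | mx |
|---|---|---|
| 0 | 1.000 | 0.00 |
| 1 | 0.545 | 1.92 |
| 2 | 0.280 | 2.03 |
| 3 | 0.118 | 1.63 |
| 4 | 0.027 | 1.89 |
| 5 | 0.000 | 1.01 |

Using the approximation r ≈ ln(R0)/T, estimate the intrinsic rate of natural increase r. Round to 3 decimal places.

R0 = Σ lx·mx = 0 + 1.0464 + 0.5684 + 0.19234 + 0.05103 + 0 = 1.85817
Σ x·lx·mx = 2.96434; T = 2.96434/1.85817 = 1.5953…
r ≈ ln(R0)/T = ln(1.85817)/1.5953… = 0.38839… → 0.388

0.388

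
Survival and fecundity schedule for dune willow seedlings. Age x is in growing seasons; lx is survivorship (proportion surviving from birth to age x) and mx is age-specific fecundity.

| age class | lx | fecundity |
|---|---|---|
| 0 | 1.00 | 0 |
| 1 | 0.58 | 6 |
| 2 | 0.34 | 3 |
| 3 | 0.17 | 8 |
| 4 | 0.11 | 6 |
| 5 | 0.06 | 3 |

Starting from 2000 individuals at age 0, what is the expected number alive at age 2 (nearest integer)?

680

Expected survivors = N0 · l_2 = 2000 × 0.34 = 680 → 680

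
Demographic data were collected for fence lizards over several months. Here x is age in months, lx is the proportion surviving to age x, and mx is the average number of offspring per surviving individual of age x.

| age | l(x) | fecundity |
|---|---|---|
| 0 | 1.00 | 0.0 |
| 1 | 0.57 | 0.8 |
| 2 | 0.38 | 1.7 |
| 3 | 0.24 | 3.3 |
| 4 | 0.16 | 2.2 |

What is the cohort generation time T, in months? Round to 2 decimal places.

lx·mx: 0, 0.456, 0.646, 0.792, 0.352 → R0 = 2.246
x·lx·mx: 0, 0.456, 1.292, 2.376, 1.408 → Σ = 5.532
T = 5.532 / 2.246 = 2.463045… → 2.46

2.46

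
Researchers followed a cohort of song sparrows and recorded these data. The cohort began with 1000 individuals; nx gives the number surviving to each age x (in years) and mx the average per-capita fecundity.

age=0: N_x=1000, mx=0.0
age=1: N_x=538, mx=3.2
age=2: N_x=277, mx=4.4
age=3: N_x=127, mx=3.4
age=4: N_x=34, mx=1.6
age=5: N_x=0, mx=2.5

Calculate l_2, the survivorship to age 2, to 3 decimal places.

l_2 = n_2/n_0 = 277/1000 = 0.277 → 0.277

0.277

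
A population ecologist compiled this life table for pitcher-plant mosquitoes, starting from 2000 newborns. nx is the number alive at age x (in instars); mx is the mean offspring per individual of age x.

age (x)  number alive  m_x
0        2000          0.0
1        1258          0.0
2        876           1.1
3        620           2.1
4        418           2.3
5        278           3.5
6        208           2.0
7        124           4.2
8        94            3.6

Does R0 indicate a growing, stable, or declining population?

lx = nx/n0 = nx/2000: 1, 0.629, 0.438, 0.31, 0.209, 0.139, 0.104, 0.062, 0.047
R0 = Σ lx·mx = 0 + 0 + 0.4818 + 0.651 + 0.4807 + 0.4865 + 0.208 + 0.2604 + 0.1692 = 2.7376
R0 > 1, so the population is growing.

growing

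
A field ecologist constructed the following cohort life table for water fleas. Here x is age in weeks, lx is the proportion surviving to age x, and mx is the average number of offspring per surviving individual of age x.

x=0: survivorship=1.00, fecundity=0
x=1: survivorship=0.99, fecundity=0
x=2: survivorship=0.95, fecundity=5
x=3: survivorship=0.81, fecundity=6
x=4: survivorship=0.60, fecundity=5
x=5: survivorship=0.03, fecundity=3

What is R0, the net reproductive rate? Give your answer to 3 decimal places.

12.700

lx·mx by age: 0, 0, 4.75, 4.86, 3, 0.09
R0 = Σ lx·mx = 12.7 → 12.700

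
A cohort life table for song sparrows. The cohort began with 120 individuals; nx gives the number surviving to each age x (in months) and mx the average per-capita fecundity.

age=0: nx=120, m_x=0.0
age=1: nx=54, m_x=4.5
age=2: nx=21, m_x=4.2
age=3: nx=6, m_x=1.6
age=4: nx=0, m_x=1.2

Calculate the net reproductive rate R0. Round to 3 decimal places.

lx = nx/n0 = nx/120: 1, 0.45, 0.175, 0.05, 0
lx·mx by age: 0, 2.025, 0.735, 0.08, 0
R0 = Σ lx·mx = 2.84 → 2.840

2.840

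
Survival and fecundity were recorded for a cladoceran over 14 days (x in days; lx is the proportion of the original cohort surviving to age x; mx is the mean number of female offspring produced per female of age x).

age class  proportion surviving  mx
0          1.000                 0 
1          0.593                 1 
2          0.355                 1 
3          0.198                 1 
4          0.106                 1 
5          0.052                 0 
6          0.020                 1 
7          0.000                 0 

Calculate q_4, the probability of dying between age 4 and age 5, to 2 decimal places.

0.51

q_4 = (l_4 − l_5) / l_4 = (0.106 − 0.052) / 0.106
     = 0.054 / 0.106 = 0.509434… → 0.51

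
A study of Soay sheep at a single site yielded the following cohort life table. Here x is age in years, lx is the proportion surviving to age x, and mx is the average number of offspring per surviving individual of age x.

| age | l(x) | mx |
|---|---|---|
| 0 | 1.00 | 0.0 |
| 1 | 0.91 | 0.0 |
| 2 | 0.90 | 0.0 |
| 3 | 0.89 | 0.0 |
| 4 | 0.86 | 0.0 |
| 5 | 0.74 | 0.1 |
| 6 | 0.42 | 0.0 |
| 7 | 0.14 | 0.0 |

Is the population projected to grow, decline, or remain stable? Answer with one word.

declining

R0 = Σ lx·mx = 0 + 0 + 0 + 0 + 0 + 0.074 + 0 + 0 = 0.074
R0 < 1, so the population is declining.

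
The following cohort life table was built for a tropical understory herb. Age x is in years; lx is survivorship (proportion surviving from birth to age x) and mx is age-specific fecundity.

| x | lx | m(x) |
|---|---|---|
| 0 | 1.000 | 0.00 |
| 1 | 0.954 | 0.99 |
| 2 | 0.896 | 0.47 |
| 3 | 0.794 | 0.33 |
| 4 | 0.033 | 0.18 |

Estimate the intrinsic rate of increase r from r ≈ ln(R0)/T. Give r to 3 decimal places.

0.309

R0 = Σ lx·mx = 0 + 0.94446 + 0.42112 + 0.26202 + 0.00594 = 1.63354
Σ x·lx·mx = 2.59652; T = 2.59652/1.63354 = 1.58951…
r ≈ ln(R0)/T = ln(1.63354)/1.58951… = 0.30874… → 0.309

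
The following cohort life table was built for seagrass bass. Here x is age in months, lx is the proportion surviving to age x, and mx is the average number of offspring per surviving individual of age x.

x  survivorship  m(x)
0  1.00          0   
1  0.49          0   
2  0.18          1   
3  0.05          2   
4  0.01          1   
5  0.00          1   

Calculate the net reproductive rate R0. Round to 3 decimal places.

0.290

lx·mx by age: 0, 0, 0.18, 0.1, 0.01, 0
R0 = Σ lx·mx = 0.29 → 0.290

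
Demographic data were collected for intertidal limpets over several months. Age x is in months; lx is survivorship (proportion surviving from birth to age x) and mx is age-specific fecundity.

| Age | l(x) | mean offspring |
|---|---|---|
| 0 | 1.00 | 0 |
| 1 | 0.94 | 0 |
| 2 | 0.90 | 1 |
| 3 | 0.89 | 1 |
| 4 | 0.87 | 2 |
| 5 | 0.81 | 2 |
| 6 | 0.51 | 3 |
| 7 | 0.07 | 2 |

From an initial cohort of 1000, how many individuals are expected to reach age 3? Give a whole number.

Expected survivors = N0 · l_3 = 1000 × 0.89 = 890 → 890

890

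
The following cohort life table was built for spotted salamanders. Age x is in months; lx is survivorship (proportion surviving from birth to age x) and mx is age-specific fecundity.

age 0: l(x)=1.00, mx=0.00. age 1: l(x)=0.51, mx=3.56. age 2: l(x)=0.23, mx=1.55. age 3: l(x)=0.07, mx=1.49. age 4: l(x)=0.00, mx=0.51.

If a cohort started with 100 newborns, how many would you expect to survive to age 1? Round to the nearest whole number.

Expected survivors = N0 · l_1 = 100 × 0.51 = 51 → 51

51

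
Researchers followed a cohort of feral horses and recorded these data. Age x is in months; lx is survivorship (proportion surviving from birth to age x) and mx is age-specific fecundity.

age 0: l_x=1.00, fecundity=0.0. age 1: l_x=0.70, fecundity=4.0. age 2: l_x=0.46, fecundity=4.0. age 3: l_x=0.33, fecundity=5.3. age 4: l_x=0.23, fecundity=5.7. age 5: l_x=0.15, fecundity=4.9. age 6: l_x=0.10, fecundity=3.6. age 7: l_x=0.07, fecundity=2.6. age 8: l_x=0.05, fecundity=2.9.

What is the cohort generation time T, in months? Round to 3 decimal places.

lx·mx: 0, 2.8, 1.84, 1.749, 1.311, 0.735, 0.36, 0.182, 0.145 → R0 = 9.122
x·lx·mx: 0, 2.8, 3.68, 5.247, 5.244, 3.675, 2.16, 1.274, 1.16 → Σ = 25.24
T = 25.24 / 9.122 = 2.766937… → 2.767

2.767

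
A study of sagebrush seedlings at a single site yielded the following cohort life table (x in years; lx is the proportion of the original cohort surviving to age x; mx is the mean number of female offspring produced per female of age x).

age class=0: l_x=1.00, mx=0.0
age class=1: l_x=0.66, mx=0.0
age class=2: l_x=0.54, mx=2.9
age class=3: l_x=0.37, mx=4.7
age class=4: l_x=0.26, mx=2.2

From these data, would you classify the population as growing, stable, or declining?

R0 = Σ lx·mx = 0 + 0 + 1.566 + 1.739 + 0.572 = 3.877
R0 > 1, so the population is growing.

growing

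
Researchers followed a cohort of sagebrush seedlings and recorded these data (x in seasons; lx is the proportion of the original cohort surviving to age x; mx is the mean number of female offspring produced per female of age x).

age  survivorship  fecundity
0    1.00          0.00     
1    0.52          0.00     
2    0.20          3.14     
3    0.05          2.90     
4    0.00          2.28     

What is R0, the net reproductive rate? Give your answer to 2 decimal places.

lx·mx by age: 0, 0, 0.628, 0.145, 0
R0 = Σ lx·mx = 0.773 → 0.77

0.77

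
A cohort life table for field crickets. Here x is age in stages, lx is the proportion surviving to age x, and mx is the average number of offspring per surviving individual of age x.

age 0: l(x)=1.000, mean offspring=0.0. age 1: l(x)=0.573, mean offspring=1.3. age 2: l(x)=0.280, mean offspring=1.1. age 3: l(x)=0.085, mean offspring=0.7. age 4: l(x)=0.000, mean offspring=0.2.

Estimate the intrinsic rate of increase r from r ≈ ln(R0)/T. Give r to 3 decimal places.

R0 = Σ lx·mx = 0 + 0.7449 + 0.308 + 0.0595 + 0 = 1.1124
Σ x·lx·mx = 1.5394; T = 1.5394/1.1124 = 1.38385…
r ≈ ln(R0)/T = ln(1.1124)/1.38385… = 0.07697… → 0.077

0.077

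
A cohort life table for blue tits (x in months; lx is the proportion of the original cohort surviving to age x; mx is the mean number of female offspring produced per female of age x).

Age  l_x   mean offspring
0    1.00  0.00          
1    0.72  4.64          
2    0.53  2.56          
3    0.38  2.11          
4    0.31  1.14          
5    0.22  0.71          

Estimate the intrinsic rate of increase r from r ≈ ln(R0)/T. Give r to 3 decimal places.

R0 = Σ lx·mx = 0 + 3.3408 + 1.3568 + 0.8018 + 0.3534 + 0.1562 = 6.009
Σ x·lx·mx = 10.6544; T = 10.6544/6.009 = 1.77307…
r ≈ ln(R0)/T = ln(6.009)/1.77307… = 1.01138… → 1.011

1.011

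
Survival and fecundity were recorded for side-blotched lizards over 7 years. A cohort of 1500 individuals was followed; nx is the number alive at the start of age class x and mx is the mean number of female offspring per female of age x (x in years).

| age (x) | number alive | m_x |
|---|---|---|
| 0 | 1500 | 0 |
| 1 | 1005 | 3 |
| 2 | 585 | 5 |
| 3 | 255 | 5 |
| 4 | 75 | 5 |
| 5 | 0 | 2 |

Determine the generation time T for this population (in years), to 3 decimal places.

1.870

lx = nx/n0 = nx/1500: 1, 0.67, 0.39, 0.17, 0.05, 0
lx·mx: 0, 2.01, 1.95, 0.85, 0.25, 0 → R0 = 5.06
x·lx·mx: 0, 2.01, 3.9, 2.55, 1, 0 → Σ = 9.46
T = 9.46 / 5.06 = 1.869565… → 1.870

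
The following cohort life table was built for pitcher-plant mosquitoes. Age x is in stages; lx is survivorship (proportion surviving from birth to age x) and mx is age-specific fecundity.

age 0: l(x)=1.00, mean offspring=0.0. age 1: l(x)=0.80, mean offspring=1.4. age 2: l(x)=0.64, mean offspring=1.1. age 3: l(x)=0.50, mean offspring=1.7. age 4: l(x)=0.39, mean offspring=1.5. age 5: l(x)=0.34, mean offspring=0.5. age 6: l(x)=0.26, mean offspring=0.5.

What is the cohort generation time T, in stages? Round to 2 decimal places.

2.54

lx·mx: 0, 1.12, 0.704, 0.85, 0.585, 0.17, 0.13 → R0 = 3.559
x·lx·mx: 0, 1.12, 1.408, 2.55, 2.34, 0.85, 0.78 → Σ = 9.048
T = 9.048 / 3.559 = 2.542287… → 2.54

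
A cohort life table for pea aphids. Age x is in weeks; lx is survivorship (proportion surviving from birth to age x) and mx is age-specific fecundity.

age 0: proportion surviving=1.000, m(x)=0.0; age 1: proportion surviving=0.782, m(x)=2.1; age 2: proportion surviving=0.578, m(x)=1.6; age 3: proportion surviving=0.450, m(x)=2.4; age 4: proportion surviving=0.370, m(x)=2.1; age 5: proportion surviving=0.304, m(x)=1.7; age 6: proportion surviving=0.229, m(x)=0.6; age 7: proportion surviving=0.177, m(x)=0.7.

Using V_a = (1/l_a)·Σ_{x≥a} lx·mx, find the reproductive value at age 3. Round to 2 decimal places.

lx·mx for x ≥ 3: 1.08, 0.777, 0.5168, 0.1374, 0.1239 → sum = 2.6351
V_3 = 2.6351 / l_3 = 2.6351 / 0.45 = 5.855778… → 5.86

5.86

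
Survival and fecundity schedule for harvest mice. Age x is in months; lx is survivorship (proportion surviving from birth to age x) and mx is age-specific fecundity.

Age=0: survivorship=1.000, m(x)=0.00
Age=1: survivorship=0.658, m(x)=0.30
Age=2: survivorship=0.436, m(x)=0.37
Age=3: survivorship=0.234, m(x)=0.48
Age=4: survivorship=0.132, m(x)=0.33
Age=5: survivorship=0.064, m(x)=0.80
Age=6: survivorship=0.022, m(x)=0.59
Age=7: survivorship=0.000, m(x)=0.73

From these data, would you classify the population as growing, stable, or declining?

R0 = Σ lx·mx = 0 + 0.1974 + 0.16132 + 0.11232 + 0.04356 + 0.0512 + 0.01298 + 0 = 0.57878
R0 < 1, so the population is declining.

declining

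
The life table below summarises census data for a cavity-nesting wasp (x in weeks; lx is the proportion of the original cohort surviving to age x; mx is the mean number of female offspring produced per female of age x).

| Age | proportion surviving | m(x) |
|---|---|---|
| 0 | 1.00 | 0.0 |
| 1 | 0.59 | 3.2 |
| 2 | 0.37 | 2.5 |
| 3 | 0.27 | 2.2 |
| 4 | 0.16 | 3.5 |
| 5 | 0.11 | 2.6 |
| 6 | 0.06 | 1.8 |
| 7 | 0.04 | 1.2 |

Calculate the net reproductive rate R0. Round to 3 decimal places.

lx·mx by age: 0, 1.888, 0.925, 0.594, 0.56, 0.286, 0.108, 0.048
R0 = Σ lx·mx = 4.409 → 4.409

4.409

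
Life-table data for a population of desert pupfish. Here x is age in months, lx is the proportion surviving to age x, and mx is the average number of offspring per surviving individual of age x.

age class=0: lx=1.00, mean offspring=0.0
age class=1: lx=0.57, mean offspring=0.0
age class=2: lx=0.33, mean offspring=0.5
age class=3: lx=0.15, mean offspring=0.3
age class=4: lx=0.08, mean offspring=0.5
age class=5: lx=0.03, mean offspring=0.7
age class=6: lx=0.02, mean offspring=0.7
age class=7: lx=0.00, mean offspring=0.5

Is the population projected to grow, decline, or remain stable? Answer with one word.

declining

R0 = Σ lx·mx = 0 + 0 + 0.165 + 0.045 + 0.04 + 0.021 + 0.014 + 0 = 0.285
R0 < 1, so the population is declining.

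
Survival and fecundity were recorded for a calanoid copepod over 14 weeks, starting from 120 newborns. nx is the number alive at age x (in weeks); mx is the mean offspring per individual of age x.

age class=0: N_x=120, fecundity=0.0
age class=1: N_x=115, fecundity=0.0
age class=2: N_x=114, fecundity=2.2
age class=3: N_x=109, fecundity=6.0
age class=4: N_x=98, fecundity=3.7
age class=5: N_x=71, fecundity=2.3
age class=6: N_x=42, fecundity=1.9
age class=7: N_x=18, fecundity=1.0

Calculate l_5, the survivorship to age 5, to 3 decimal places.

0.592

l_5 = n_5/n_0 = 71/120 = 0.591667… → 0.592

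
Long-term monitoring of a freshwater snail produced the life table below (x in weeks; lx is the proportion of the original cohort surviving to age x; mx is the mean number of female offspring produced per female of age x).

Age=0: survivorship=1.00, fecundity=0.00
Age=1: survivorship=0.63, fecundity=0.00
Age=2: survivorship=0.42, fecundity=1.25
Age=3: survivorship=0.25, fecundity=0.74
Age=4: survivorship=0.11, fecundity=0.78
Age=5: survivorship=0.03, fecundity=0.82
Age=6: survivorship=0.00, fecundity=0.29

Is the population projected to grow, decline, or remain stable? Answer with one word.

declining

R0 = Σ lx·mx = 0 + 0 + 0.525 + 0.185 + 0.0858 + 0.0246 + 0 = 0.8204
R0 < 1, so the population is declining.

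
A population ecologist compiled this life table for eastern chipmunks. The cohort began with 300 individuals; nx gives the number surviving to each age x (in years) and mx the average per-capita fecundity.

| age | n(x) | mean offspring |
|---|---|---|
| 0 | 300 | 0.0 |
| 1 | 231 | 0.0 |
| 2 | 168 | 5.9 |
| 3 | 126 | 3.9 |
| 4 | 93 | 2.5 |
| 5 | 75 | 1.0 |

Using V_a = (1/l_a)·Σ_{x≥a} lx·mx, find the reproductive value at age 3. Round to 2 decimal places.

6.34

lx = nx/n0 = nx/300: 1, 0.77, 0.56, 0.42, 0.31, 0.25
lx·mx for x ≥ 3: 1.638, 0.775, 0.25 → sum = 2.663
V_3 = 2.663 / l_3 = 2.663 / 0.42 = 6.340476… → 6.34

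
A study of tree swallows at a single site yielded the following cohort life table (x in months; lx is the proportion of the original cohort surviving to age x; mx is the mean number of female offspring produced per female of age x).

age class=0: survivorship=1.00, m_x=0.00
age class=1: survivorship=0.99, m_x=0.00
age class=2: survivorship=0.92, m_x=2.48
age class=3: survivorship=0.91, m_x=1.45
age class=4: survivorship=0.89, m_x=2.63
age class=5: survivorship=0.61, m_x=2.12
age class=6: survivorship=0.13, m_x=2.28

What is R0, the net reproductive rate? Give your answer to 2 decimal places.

lx·mx by age: 0, 0, 2.2816, 1.3195, 2.3407, 1.2932, 0.2964
R0 = Σ lx·mx = 7.5314 → 7.53

7.53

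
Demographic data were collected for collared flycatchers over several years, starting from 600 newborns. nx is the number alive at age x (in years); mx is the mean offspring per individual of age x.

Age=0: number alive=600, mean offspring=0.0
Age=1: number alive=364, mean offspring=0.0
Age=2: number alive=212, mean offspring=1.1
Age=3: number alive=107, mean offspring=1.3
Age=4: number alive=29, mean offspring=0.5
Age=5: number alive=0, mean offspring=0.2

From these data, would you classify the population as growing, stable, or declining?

declining

lx = nx/n0 = nx/600: 1, 0.60667…, 0.35333…, 0.17833…, 0.04833…, 0
R0 = Σ lx·mx = 0 + 0 + 0.388667… + 0.231833… + 0.024167… + 0 = 0.644667…
R0 < 1, so the population is declining.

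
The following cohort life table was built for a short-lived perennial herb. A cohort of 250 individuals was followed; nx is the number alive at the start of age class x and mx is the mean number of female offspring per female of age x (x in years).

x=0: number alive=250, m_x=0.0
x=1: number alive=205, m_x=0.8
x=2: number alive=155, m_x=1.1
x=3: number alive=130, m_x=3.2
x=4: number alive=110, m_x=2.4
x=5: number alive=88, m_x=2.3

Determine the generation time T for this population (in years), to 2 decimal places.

3.14

lx = nx/n0 = nx/250: 1, 0.82, 0.62, 0.52, 0.44, 0.352
lx·mx: 0, 0.656, 0.682, 1.664, 1.056, 0.8096 → R0 = 4.8676
x·lx·mx: 0, 0.656, 1.364, 4.992, 4.224, 4.048 → Σ = 15.284
T = 15.284 / 4.8676 = 3.139946… → 3.14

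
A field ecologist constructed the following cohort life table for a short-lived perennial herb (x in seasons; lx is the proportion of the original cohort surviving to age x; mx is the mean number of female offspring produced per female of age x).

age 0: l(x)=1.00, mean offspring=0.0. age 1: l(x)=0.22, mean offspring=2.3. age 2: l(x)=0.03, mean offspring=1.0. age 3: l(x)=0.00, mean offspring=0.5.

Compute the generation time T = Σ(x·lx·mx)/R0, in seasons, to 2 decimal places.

lx·mx: 0, 0.506, 0.03, 0 → R0 = 0.536
x·lx·mx: 0, 0.506, 0.06, 0 → Σ = 0.566
T = 0.566 / 0.536 = 1.05597… → 1.06

1.06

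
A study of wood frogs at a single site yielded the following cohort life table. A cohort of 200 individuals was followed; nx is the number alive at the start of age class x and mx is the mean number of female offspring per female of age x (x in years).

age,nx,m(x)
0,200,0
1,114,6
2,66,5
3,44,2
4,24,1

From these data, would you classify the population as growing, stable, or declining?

growing

lx = nx/n0 = nx/200: 1, 0.57, 0.33, 0.22, 0.12
R0 = Σ lx·mx = 0 + 3.42 + 1.65 + 0.44 + 0.12 = 5.63
R0 > 1, so the population is growing.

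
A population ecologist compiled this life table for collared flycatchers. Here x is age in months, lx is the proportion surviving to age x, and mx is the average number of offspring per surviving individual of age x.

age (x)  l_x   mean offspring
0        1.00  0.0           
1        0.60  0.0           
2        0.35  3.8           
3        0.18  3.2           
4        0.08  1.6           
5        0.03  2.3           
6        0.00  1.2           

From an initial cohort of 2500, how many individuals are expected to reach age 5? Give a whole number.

75

Expected survivors = N0 · l_5 = 2500 × 0.03 = 75 → 75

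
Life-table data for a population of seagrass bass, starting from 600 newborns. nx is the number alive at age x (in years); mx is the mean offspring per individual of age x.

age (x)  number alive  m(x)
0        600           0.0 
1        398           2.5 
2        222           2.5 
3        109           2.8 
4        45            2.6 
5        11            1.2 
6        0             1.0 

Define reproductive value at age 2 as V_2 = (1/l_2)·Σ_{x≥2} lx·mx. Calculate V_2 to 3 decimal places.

lx = nx/n0 = nx/600: 1, 0.66333…, 0.37, 0.18167…, 0.075, 0.01833…, 0
lx·mx for x ≥ 2: 0.925, 0.508667…, 0.195, 0.022…, 0 → sum = 1.650667…
V_2 = 1.650667… / l_2 = 1.650667… / 0.37 = 4.461261… → 4.461

4.461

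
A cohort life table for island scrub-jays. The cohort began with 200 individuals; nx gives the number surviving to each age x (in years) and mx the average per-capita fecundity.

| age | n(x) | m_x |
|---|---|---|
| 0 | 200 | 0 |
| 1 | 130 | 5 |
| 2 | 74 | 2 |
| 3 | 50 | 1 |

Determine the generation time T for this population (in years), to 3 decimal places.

lx = nx/n0 = nx/200: 1, 0.65, 0.37, 0.25
lx·mx: 0, 3.25, 0.74, 0.25 → R0 = 4.24
x·lx·mx: 0, 3.25, 1.48, 0.75 → Σ = 5.48
T = 5.48 / 4.24 = 1.292453… → 1.292

1.292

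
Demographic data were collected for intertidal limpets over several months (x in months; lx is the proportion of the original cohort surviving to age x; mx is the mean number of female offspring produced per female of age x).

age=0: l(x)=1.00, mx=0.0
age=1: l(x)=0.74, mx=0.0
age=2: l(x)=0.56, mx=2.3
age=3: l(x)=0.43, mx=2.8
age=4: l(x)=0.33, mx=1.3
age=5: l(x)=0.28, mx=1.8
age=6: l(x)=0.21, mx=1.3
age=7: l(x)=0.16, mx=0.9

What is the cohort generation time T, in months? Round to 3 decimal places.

3.402

lx·mx: 0, 0, 1.288, 1.204, 0.429, 0.504, 0.273, 0.144 → R0 = 3.842
x·lx·mx: 0, 0, 2.576, 3.612, 1.716, 2.52, 1.638, 1.008 → Σ = 13.07
T = 13.07 / 3.842 = 3.401874… → 3.402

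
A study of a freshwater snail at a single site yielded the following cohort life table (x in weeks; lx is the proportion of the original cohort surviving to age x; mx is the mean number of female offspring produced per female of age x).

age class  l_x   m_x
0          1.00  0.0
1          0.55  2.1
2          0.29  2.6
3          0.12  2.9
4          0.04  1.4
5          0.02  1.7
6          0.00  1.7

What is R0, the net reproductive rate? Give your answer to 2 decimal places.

lx·mx by age: 0, 1.155, 0.754, 0.348, 0.056, 0.034, 0
R0 = Σ lx·mx = 2.347 → 2.35

2.35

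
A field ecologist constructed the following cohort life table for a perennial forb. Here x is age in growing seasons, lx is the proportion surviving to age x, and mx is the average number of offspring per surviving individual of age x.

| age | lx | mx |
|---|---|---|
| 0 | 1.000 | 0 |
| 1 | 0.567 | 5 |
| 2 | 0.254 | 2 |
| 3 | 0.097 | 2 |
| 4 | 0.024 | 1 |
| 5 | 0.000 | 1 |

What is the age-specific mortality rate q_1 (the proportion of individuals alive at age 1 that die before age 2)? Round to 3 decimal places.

0.552

q_1 = (l_1 − l_2) / l_1 = (0.567 − 0.254) / 0.567
     = 0.313 / 0.567 = 0.552028… → 0.552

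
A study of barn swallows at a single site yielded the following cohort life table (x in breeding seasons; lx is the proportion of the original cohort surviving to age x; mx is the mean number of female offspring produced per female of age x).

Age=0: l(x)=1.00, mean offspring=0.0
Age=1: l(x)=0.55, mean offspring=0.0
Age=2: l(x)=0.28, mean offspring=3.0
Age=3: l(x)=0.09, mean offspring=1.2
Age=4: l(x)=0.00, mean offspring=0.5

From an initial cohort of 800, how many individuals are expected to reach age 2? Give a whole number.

224

Expected survivors = N0 · l_2 = 800 × 0.28 = 224 → 224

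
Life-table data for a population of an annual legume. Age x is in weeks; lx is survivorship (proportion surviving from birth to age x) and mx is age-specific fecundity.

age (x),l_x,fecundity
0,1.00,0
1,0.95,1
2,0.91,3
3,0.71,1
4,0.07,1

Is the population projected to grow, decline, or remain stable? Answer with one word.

growing

R0 = Σ lx·mx = 0 + 0.95 + 2.73 + 0.71 + 0.07 = 4.46
R0 > 1, so the population is growing.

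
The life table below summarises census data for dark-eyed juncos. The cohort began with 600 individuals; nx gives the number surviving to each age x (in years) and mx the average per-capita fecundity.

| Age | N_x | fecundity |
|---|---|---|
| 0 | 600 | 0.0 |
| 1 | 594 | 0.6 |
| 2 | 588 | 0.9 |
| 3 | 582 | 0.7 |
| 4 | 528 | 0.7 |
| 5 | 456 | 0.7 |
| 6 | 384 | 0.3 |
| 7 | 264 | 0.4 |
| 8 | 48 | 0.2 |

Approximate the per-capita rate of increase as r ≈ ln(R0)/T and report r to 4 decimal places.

0.3999

lx = nx/n0 = nx/600: 1, 0.99, 0.98, 0.97, 0.88, 0.76, 0.64, 0.44, 0.08
R0 = Σ lx·mx = 0 + 0.594 + 0.882 + 0.679 + 0.616 + 0.532 + 0.192 + 0.176 + 0.016 = 3.687
Σ x·lx·mx = 12.031; T = 12.031/3.687 = 3.26309…
r ≈ ln(R0)/T = ln(3.687)/3.26309… = 0.399871… → 0.3999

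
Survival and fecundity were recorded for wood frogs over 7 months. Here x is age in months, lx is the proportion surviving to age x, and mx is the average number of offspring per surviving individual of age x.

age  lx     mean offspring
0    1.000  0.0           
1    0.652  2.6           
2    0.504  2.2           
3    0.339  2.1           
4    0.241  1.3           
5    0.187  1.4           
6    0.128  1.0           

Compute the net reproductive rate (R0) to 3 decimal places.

4.219

lx·mx by age: 0, 1.6952, 1.1088, 0.7119, 0.3133, 0.2618, 0.128
R0 = Σ lx·mx = 4.219 → 4.219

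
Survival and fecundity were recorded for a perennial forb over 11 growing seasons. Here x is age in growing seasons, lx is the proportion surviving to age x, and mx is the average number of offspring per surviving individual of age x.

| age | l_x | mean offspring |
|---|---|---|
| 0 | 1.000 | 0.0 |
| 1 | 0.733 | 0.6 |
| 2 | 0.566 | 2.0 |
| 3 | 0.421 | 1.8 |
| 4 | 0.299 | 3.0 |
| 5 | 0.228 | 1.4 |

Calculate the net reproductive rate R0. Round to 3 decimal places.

3.546

lx·mx by age: 0, 0.4398, 1.132, 0.7578, 0.897, 0.3192
R0 = Σ lx·mx = 3.5458 → 3.546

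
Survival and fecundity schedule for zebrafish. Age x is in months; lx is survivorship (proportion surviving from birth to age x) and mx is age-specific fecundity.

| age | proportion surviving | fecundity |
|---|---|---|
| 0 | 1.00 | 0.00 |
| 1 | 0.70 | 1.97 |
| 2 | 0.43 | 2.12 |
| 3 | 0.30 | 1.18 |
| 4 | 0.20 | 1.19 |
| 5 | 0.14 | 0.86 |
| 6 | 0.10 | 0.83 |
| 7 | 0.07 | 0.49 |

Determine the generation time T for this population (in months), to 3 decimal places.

2.101

lx·mx: 0, 1.379, 0.9116, 0.354, 0.238, 0.1204, 0.083, 0.0343 → R0 = 3.1203
x·lx·mx: 0, 1.379, 1.8232, 1.062, 0.952, 0.602, 0.498, 0.2401 → Σ = 6.5563
T = 6.5563 / 3.1203 = 2.101176… → 2.101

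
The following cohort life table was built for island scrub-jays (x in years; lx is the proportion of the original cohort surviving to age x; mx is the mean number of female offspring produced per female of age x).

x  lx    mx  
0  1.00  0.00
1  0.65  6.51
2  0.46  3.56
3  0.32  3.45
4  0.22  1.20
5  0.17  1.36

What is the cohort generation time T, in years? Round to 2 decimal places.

lx·mx: 0, 4.2315, 1.6376, 1.104, 0.264, 0.2312 → R0 = 7.4683
x·lx·mx: 0, 4.2315, 3.2752, 3.312, 1.056, 1.156 → Σ = 13.0307
T = 13.0307 / 7.4683 = 1.744801… → 1.74

1.74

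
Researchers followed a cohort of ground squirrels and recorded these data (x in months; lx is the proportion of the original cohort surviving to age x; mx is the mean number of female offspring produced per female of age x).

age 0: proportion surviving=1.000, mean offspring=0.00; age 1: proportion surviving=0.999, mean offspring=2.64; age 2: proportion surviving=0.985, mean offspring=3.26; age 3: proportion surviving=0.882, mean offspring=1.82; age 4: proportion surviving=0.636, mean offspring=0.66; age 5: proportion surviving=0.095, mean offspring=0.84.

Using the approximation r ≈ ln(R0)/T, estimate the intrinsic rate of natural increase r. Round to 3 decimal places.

R0 = Σ lx·mx = 0 + 2.63736 + 3.2111 + 1.60524 + 0.41976 + 0.0798 = 7.95326
Σ x·lx·mx = 15.95332; T = 15.95332/7.95326 = 2.00588…
r ≈ ln(R0)/T = ln(7.95326)/2.00588… = 1.03375… → 1.034

1.034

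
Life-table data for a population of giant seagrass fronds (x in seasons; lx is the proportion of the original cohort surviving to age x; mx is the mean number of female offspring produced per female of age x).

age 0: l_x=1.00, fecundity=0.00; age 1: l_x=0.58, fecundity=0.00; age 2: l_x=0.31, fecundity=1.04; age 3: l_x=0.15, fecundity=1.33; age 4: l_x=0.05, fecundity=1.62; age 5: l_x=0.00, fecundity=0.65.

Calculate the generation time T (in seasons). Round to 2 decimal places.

2.60

lx·mx: 0, 0, 0.3224, 0.1995, 0.081, 0 → R0 = 0.6029
x·lx·mx: 0, 0, 0.6448, 0.5985, 0.324, 0 → Σ = 1.5673
T = 1.5673 / 0.6029 = 2.599602… → 2.60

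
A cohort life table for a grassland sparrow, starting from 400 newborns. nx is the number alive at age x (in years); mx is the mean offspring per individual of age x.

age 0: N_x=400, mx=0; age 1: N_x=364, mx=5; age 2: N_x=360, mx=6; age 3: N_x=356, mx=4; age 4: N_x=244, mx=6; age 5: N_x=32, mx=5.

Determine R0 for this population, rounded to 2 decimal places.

17.57

lx = nx/n0 = nx/400: 1, 0.91, 0.9, 0.89, 0.61, 0.08
lx·mx by age: 0, 4.55, 5.4, 3.56, 3.66, 0.4
R0 = Σ lx·mx = 17.57 → 17.57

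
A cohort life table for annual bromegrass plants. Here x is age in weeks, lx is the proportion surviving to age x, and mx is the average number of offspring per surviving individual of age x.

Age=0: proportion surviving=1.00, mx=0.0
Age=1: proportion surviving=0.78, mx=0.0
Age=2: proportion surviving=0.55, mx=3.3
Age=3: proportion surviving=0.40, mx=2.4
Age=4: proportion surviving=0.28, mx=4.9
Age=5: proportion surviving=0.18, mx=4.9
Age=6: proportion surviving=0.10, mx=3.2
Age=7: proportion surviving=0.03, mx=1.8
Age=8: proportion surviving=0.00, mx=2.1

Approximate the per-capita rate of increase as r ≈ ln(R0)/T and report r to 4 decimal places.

R0 = Σ lx·mx = 0 + 0 + 1.815 + 0.96 + 1.372 + 0.882 + 0.32 + 0.054 + 0 = 5.403
Σ x·lx·mx = 18.706; T = 18.706/5.403 = 3.46215…
r ≈ ln(R0)/T = ln(5.403)/3.46215… = 0.487256… → 0.4873

0.4873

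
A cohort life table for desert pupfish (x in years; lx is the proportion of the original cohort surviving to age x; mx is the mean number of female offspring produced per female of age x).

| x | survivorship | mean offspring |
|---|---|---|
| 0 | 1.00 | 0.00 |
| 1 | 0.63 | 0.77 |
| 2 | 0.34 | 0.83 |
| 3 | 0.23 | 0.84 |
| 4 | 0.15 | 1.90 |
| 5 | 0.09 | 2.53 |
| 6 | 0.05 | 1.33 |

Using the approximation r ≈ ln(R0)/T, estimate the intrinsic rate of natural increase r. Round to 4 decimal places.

R0 = Σ lx·mx = 0 + 0.4851 + 0.2822 + 0.1932 + 0.285 + 0.2277 + 0.0665 = 1.5397
Σ x·lx·mx = 4.3066; T = 4.3066/1.5397 = 2.79704…
r ≈ ln(R0)/T = ln(1.5397)/2.79704… = 0.154302… → 0.1543

0.1543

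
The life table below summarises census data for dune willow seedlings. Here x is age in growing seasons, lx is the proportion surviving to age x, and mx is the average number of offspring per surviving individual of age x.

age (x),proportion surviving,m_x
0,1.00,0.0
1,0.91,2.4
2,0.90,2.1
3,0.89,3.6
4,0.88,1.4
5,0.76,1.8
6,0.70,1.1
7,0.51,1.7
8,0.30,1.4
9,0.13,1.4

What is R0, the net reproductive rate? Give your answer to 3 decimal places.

12.117

lx·mx by age: 0, 2.184, 1.89, 3.204, 1.232, 1.368, 0.77, 0.867, 0.42, 0.182
R0 = Σ lx·mx = 12.117 → 12.117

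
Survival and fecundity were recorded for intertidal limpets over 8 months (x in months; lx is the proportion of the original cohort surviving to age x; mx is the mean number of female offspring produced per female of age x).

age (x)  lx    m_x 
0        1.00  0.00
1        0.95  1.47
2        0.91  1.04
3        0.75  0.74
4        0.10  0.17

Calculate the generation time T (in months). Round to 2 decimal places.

1.72

lx·mx: 0, 1.3965, 0.9464, 0.555, 0.017 → R0 = 2.9149
x·lx·mx: 0, 1.3965, 1.8928, 1.665, 0.068 → Σ = 5.0223
T = 5.0223 / 2.9149 = 1.722975… → 1.72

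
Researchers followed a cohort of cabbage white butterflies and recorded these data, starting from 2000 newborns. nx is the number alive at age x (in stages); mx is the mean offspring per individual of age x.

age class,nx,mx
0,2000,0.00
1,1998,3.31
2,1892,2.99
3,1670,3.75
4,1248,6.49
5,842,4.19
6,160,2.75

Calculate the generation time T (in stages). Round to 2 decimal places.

lx = nx/n0 = nx/2000: 1, 0.999, 0.946, 0.835, 0.624, 0.421, 0.08
lx·mx: 0, 3.30669, 2.82854, 3.13125, 4.04976, 1.76399, 0.22 → R0 = 15.30023
x·lx·mx: 0, 3.30669, 5.65708, 9.39375, 16.19904, 8.81995, 1.32 → Σ = 44.69651
T = 44.69651 / 15.30023 = 2.921297… → 2.92

2.92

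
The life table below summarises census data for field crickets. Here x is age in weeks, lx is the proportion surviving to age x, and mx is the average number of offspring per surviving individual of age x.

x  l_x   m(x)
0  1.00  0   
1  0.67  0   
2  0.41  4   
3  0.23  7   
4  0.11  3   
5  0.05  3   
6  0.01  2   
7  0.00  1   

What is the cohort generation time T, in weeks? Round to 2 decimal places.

lx·mx: 0, 0, 1.64, 1.61, 0.33, 0.15, 0.02, 0 → R0 = 3.75
x·lx·mx: 0, 0, 3.28, 4.83, 1.32, 0.75, 0.12, 0 → Σ = 10.3
T = 10.3 / 3.75 = 2.746667… → 2.75

2.75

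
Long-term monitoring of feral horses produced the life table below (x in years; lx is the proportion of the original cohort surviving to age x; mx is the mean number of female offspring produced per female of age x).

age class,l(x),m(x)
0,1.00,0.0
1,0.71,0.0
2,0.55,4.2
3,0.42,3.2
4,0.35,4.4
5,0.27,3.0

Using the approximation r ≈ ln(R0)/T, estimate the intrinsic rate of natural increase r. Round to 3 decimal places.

R0 = Σ lx·mx = 0 + 0 + 2.31 + 1.344 + 1.54 + 0.81 = 6.004
Σ x·lx·mx = 18.862; T = 18.862/6.004 = 3.14157…
r ≈ ln(R0)/T = ln(6.004)/3.14157… = 0.57055… → 0.571

0.571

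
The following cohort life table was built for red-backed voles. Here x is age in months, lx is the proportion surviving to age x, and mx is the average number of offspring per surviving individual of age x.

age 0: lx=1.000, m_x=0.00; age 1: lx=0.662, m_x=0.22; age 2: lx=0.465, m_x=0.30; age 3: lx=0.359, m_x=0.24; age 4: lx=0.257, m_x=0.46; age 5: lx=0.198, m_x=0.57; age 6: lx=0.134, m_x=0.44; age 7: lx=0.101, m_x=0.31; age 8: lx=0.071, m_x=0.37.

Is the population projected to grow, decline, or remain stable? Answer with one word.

R0 = Σ lx·mx = 0 + 0.14564 + 0.1395 + 0.08616 + 0.11822 + 0.11286 + 0.05896 + 0.03131 + 0.02627 = 0.71892
R0 < 1, so the population is declining.

declining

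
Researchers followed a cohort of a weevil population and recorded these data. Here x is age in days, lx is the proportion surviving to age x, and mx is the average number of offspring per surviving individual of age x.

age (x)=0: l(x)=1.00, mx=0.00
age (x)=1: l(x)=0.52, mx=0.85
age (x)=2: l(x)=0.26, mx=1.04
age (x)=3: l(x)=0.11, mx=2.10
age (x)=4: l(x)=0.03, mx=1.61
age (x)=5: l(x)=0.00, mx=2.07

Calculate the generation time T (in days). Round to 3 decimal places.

lx·mx: 0, 0.442, 0.2704, 0.231, 0.0483, 0 → R0 = 0.9917
x·lx·mx: 0, 0.442, 0.5408, 0.693, 0.1932, 0 → Σ = 1.869
T = 1.869 / 0.9917 = 1.884643… → 1.885

1.885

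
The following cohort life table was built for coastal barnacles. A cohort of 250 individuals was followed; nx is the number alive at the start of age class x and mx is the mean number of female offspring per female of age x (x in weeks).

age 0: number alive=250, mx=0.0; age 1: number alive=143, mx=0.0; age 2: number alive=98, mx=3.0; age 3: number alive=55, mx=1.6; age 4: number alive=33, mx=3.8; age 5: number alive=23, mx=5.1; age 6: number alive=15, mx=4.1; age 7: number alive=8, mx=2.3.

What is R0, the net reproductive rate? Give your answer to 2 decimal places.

lx = nx/n0 = nx/250: 1, 0.572, 0.392, 0.22, 0.132, 0.092, 0.06, 0.032
lx·mx by age: 0, 0, 1.176, 0.352, 0.5016, 0.4692, 0.246, 0.0736
R0 = Σ lx·mx = 2.8184 → 2.82

2.82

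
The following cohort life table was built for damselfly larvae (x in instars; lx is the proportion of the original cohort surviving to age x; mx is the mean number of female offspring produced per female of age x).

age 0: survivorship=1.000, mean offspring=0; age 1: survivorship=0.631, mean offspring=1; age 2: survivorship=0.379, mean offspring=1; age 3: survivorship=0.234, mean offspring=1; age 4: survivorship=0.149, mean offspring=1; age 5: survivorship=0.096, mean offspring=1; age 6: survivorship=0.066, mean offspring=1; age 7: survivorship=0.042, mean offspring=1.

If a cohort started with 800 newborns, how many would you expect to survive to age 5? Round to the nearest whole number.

Expected survivors = N0 · l_5 = 800 × 0.096 = 76.8 → 77

77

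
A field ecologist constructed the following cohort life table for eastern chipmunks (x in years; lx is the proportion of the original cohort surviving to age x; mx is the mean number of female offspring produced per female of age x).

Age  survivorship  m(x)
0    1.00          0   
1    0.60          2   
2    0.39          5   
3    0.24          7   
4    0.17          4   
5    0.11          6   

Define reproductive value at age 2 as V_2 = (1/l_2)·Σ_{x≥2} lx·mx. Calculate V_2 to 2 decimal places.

12.74

lx·mx for x ≥ 2: 1.95, 1.68, 0.68, 0.66 → sum = 4.97
V_2 = 4.97 / l_2 = 4.97 / 0.39 = 12.74359… → 12.74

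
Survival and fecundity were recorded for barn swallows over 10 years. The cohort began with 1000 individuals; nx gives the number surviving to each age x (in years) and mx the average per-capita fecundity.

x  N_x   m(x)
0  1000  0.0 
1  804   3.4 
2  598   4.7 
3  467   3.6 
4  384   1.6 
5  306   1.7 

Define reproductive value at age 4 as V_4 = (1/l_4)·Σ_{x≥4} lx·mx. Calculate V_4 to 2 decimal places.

lx = nx/n0 = nx/1000: 1, 0.804, 0.598, 0.467, 0.384, 0.306
lx·mx for x ≥ 4: 0.6144, 0.5202 → sum = 1.1346
V_4 = 1.1346 / l_4 = 1.1346 / 0.384 = 2.954688… → 2.95

2.95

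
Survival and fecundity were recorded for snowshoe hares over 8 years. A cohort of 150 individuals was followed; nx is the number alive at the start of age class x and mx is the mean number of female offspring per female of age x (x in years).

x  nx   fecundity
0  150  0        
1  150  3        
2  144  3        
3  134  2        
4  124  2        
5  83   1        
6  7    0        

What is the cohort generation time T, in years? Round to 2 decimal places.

lx = nx/n0 = nx/150: 1, 1, 0.96, 0.89333…, 0.82667…, 0.55333…, 0.04667…
lx·mx: 0, 3, 2.88, 1.786667…, 1.653333…, 0.553333…, 0 → R0 = 9.873333…
x·lx·mx: 0, 3, 5.76, 5.36…, 6.613333…, 2.766667…, 0 → Σ = 23.5…
T = 23.5… / 9.873333… = 2.380149… → 2.38

2.38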